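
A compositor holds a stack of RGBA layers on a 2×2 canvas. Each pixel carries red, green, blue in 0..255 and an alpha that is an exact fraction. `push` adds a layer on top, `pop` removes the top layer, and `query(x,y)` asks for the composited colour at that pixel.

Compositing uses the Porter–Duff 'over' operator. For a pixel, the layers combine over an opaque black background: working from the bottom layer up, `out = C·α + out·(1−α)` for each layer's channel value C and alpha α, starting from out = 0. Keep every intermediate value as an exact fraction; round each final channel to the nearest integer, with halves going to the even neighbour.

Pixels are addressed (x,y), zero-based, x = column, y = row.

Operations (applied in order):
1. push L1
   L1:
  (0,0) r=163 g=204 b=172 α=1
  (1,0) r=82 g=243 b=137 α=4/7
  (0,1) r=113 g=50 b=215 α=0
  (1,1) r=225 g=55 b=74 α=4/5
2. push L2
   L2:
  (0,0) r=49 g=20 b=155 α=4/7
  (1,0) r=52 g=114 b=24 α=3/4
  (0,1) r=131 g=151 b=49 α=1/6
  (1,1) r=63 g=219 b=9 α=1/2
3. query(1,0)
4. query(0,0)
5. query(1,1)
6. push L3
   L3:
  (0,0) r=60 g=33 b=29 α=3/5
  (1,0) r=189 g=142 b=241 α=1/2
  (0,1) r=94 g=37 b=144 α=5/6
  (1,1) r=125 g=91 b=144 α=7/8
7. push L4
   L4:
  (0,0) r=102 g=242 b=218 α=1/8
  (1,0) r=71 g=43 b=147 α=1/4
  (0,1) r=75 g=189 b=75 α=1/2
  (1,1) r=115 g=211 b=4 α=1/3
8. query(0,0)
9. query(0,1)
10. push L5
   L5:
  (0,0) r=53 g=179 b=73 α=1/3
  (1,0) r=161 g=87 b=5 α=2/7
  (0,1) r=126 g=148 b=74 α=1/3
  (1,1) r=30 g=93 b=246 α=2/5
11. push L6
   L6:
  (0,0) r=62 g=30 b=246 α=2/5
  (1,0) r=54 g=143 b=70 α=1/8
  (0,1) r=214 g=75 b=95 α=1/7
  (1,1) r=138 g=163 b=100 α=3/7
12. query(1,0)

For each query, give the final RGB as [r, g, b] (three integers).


at x=1,y=0 over L1,L2:
after L1 α=4/7: [328/7, 972/7, 548/7]
after L2 α=3/4: [355/7, 1683/14, 263/7]
→ [51, 120, 38]

(0,0) stack=L1,L2; from [0,0,0]:
after L1 α=1: [163, 204, 172]
after L2 α=4/7: [685/7, 692/7, 1136/7]
= [98, 99, 162]

(1,1) stack=L1,L2; from [0,0,0]:
L1 α=4/5: [180, 44, 296/5]
L2 α=1/2: [243/2, 263/2, 341/10]
→ [122, 132, 34]

(0,0) stack=L1,L2,L3,L4; from [0,0,0]:
+L1 (α=1) → [163, 204, 172]
+L2 (α=4/7) → [685/7, 692/7, 1136/7]
+L3 (α=3/5) → [526/7, 2077/35, 2881/35]
+L4 (α=1/8) → [157/2, 3287/40, 3971/40]
rounded: [78, 82, 99]

at x=0,y=1 over L1,L2,L3,L4:
after L1 α=0: [0, 0, 0]
after L2 α=1/6: [131/6, 151/6, 49/6]
after L3 α=5/6: [2951/36, 1261/36, 4369/36]
after L4 α=1/2: [5651/72, 8065/72, 7069/72]
→ [78, 112, 98]

query (1,0) [L1,L2,L3,L4,L5,L6] — begin 0,0,0
L1 α=4/7: [328/7, 972/7, 548/7]
L2 α=3/4: [355/7, 1683/14, 263/7]
L3 α=1/2: [839/7, 3671/28, 975/7]
L4 α=1/4: [1507/14, 12217/112, 1977/14]
L5 α=2/7: [12043/98, 80573/784, 10025/98]
L6 α=1/8: [12799/112, 96589/896, 11005/112]
rounded: [114, 108, 98]


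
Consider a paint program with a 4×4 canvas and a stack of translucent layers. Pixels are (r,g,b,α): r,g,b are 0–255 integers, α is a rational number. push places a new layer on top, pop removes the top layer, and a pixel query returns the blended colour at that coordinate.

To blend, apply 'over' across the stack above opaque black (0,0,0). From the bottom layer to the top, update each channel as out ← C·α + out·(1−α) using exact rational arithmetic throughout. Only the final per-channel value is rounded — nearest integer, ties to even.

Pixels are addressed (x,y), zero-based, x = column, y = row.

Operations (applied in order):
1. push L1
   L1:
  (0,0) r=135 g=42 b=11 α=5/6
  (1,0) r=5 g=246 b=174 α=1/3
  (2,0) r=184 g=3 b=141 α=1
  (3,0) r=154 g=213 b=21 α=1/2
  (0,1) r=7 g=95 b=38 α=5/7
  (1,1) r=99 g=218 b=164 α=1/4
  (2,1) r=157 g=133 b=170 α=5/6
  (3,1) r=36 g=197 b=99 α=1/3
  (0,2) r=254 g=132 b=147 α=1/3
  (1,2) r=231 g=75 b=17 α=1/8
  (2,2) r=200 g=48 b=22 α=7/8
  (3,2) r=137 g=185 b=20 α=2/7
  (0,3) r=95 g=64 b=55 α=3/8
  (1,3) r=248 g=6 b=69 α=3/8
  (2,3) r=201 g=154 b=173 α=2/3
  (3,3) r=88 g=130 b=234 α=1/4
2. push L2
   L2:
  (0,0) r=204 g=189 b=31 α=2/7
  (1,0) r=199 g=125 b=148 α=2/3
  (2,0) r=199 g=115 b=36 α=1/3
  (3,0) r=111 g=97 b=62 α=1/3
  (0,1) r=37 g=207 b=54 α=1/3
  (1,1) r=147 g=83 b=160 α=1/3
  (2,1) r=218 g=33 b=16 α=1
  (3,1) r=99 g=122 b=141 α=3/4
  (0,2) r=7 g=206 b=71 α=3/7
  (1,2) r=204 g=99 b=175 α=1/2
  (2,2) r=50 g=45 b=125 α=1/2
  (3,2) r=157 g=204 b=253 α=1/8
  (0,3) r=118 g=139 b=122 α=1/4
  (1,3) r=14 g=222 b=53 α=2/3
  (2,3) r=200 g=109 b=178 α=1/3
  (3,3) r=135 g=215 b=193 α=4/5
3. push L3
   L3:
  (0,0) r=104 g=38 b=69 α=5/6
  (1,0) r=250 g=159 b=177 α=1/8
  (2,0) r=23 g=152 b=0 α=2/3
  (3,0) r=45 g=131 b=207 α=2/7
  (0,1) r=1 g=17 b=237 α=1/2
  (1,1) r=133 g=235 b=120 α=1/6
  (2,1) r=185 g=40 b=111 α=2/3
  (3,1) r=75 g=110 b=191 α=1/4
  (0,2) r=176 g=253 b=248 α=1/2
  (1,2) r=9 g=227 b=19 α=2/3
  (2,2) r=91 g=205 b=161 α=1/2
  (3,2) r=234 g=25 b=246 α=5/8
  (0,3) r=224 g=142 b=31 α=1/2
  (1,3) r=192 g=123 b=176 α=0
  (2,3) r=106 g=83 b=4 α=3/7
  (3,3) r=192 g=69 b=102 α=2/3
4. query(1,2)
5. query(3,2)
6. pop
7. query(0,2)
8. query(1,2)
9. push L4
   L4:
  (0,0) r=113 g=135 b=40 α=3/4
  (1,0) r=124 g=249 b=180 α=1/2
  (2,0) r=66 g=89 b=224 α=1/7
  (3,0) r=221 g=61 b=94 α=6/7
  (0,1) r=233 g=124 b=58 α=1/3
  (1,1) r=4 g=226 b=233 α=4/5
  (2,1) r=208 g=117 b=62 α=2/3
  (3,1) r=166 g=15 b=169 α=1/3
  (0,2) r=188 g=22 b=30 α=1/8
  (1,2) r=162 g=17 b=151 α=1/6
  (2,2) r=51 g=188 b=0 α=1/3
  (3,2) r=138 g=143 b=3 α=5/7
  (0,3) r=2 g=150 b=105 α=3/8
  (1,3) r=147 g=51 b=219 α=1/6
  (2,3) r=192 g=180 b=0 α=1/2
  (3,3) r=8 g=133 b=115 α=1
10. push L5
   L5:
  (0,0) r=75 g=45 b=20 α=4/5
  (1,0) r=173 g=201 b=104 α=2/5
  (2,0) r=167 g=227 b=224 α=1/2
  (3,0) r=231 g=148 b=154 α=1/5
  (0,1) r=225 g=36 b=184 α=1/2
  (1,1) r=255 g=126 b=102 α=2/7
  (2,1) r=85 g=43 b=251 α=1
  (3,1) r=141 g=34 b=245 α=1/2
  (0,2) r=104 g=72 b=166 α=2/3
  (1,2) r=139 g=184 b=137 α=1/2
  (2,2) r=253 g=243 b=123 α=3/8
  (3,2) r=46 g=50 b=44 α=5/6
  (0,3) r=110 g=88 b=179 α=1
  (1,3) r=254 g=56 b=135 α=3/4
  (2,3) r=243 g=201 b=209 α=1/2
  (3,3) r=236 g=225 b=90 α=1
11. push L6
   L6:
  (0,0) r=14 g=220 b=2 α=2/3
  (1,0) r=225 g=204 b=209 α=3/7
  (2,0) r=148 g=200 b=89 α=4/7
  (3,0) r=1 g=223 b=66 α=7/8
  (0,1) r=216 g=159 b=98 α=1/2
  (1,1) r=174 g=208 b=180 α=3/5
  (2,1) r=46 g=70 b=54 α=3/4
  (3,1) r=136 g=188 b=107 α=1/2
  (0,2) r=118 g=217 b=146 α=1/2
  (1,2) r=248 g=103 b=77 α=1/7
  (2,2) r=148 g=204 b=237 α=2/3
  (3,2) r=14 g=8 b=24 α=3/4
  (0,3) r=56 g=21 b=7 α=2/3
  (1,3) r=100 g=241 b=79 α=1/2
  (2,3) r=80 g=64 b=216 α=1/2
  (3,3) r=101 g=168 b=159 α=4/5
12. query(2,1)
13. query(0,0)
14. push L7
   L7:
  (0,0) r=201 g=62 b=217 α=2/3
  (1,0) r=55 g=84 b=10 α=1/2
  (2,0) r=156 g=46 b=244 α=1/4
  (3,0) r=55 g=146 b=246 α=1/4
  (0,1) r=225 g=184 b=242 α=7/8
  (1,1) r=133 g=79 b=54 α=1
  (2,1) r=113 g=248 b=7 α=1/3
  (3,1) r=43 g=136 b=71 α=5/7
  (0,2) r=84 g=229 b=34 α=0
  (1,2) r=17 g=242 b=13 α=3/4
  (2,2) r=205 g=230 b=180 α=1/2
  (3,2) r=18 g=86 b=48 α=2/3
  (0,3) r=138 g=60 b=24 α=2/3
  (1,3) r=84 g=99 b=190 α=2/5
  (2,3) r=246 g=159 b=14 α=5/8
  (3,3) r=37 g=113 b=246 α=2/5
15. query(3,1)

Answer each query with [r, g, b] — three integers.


at x=1,y=2 over L1,L2,L3:
L1 α=1/8: [231/8, 75/8, 17/8]
L2 α=1/2: [1863/16, 867/16, 1417/16]
L3 α=2/3: [717/16, 8131/48, 675/16]
= [45, 169, 42]

query (3,2) [L1,L2,L3] — begin 0,0,0
L1 α=2/7: [274/7, 370/7, 40/7]
L2 α=1/8: [431/8, 287/4, 293/8]
L3 α=5/8: [10653/64, 1361/32, 10719/64]
→ [166, 43, 167]

query (0,2) [L1,L2] — begin 0,0,0
L1 α=1/3: [254/3, 44, 49]
L2 α=3/7: [1079/21, 794/7, 409/7]
= [51, 113, 58]

query (1,2) [L1,L2] — begin 0,0,0
+L1 (α=1/8) → [231/8, 75/8, 17/8]
+L2 (α=1/2) → [1863/16, 867/16, 1417/16]
rounded: [116, 54, 89]

query (2,1) [L1,L2,L4,L5,L6] — begin 0,0,0
after L1 α=5/6: [785/6, 665/6, 425/3]
after L2 α=1: [218, 33, 16]
after L4 α=2/3: [634/3, 89, 140/3]
after L5 α=1: [85, 43, 251]
after L6 α=3/4: [223/4, 253/4, 413/4]
→ [56, 63, 103]

(0,0) stack=L1,L2,L4,L5,L6; from [0,0,0]:
L1 α=5/6: [225/2, 35, 55/6]
L2 α=2/7: [1941/14, 79, 647/42]
L4 α=3/4: [6687/56, 121, 5687/168]
L5 α=4/5: [23487/280, 301/5, 19127/840]
L6 α=2/3: [31327/840, 2501/15, 22487/2520]
→ [37, 167, 9]

(3,1) stack=L1,L2,L4,L5,L6,L7; from [0,0,0]:
after L1 α=1/3: [12, 197/3, 33]
after L2 α=3/4: [309/4, 1295/12, 114]
after L4 α=1/3: [641/6, 1385/18, 397/3]
after L5 α=1/2: [1487/12, 1997/36, 566/3]
after L6 α=1/2: [3119/24, 8765/72, 887/6]
after L7 α=5/7: [5699/84, 33245/252, 1952/21]
= [68, 132, 93]


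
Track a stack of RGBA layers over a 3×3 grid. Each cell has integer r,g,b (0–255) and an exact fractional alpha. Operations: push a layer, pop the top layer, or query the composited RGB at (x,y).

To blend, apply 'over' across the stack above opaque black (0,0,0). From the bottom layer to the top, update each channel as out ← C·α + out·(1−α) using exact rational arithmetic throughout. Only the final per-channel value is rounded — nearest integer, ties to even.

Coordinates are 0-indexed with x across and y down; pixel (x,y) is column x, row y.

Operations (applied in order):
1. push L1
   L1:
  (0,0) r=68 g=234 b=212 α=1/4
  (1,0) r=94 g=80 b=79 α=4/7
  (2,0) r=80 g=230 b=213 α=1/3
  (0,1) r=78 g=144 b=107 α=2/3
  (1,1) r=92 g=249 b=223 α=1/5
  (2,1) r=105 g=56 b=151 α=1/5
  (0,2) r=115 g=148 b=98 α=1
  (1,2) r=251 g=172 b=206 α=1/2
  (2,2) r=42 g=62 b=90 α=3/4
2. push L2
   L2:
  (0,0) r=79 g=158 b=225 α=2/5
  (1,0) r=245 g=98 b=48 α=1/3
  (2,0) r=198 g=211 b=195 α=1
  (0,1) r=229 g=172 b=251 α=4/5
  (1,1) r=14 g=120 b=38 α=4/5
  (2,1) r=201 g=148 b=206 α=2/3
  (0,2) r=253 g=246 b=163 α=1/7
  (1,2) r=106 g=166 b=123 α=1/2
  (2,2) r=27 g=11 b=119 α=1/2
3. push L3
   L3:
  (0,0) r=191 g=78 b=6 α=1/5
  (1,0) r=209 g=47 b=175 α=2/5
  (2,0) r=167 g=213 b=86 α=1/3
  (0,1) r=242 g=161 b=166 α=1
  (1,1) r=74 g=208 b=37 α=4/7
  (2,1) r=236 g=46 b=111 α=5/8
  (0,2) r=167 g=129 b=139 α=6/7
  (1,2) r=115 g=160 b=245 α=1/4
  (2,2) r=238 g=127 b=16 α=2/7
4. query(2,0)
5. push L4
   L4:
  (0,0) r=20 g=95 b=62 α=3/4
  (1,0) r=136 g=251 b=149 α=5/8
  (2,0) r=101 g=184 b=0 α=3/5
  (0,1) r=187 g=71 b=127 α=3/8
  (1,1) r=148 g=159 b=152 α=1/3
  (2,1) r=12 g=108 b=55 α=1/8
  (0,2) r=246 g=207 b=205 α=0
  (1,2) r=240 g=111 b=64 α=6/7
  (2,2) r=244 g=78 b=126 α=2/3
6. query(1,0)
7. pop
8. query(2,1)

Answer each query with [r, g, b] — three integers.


query (2,0) [L1,L2,L3] — begin 0,0,0
L1 α=1/3: [80/3, 230/3, 71]
L2 α=1: [198, 211, 195]
L3 α=1/3: [563/3, 635/3, 476/3]
→ [188, 212, 159]

at x=1,y=0 over L1,L2,L3,L4:
+L1 (α=4/7) → [376/7, 320/7, 316/7]
+L2 (α=1/3) → [2467/21, 442/7, 968/21]
+L3 (α=2/5) → [5393/35, 1984/35, 3418/35]
+L4 (α=5/8) → [39979/280, 49877/280, 36329/280]
→ [143, 178, 130]

at x=2,y=1 over L1,L2,L3:
L1 α=1/5: [21, 56/5, 151/5]
L2 α=2/3: [141, 512/5, 737/5]
L3 α=5/8: [1603/8, 1343/20, 2493/20]
rounded: [200, 67, 125]


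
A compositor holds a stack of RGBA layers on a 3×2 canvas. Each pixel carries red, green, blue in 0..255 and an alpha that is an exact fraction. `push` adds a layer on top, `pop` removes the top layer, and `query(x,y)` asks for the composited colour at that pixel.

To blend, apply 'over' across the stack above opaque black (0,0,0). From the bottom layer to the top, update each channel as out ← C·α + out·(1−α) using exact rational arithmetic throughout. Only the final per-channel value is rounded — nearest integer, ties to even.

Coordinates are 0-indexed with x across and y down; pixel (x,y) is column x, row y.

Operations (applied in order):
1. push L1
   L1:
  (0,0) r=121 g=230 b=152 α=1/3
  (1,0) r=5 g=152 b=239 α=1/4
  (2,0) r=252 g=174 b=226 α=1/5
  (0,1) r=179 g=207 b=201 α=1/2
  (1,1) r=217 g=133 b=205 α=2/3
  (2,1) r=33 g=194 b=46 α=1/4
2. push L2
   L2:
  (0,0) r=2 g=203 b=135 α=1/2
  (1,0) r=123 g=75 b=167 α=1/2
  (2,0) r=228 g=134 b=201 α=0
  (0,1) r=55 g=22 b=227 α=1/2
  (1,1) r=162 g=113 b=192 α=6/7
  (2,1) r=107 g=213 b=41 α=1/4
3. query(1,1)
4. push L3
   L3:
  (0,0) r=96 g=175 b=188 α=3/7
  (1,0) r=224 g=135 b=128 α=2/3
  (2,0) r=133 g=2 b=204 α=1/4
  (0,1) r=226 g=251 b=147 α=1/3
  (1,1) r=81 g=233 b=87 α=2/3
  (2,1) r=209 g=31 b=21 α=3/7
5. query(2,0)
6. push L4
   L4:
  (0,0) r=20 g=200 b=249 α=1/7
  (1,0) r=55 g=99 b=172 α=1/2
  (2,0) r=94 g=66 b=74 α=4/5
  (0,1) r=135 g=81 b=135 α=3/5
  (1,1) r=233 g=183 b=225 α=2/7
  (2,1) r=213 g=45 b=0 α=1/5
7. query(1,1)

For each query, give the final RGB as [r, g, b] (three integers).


(1,1) stack=L1,L2; from [0,0,0]:
L1 α=2/3: [434/3, 266/3, 410/3]
L2 α=6/7: [3350/21, 2300/21, 3866/21]
rounded: [160, 110, 184]

query (2,0) [L1,L2,L3] — begin 0,0,0
after L1 α=1/5: [252/5, 174/5, 226/5]
after L2 α=0: [252/5, 174/5, 226/5]
after L3 α=1/4: [1421/20, 133/5, 849/10]
rounded: [71, 27, 85]

query (1,1) [L1,L2,L3,L4] — begin 0,0,0
+L1 (α=2/3) → [434/3, 266/3, 410/3]
+L2 (α=6/7) → [3350/21, 2300/21, 3866/21]
+L3 (α=2/3) → [6752/63, 12086/63, 7520/63]
+L4 (α=2/7) → [63118/441, 83488/441, 65950/441]
→ [143, 189, 150]


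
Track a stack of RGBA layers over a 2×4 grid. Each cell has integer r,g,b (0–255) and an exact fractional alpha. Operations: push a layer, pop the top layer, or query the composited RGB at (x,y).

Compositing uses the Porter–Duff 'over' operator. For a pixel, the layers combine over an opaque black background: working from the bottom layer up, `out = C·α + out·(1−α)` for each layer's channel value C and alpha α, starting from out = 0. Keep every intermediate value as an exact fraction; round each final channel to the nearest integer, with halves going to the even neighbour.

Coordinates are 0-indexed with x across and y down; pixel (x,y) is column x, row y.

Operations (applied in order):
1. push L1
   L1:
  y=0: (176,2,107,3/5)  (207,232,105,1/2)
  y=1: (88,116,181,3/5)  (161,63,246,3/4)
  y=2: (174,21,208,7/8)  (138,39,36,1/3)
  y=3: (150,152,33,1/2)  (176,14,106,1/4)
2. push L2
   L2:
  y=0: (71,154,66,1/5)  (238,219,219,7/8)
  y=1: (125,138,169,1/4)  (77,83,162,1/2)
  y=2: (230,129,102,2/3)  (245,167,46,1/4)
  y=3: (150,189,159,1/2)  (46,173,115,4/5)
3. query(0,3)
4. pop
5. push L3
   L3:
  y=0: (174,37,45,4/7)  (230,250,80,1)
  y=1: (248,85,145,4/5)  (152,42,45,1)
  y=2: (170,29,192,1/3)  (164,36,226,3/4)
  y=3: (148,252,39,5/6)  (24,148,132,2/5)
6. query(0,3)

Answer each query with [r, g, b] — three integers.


at x=0,y=3 over L1,L2:
+L1 (α=1/2) → [75, 76, 33/2]
+L2 (α=1/2) → [225/2, 265/2, 351/4]
→ [112, 132, 88]

at x=0,y=3 over L1,L3:
L1 α=1/2: [75, 76, 33/2]
L3 α=5/6: [815/6, 668/3, 141/4]
→ [136, 223, 35]


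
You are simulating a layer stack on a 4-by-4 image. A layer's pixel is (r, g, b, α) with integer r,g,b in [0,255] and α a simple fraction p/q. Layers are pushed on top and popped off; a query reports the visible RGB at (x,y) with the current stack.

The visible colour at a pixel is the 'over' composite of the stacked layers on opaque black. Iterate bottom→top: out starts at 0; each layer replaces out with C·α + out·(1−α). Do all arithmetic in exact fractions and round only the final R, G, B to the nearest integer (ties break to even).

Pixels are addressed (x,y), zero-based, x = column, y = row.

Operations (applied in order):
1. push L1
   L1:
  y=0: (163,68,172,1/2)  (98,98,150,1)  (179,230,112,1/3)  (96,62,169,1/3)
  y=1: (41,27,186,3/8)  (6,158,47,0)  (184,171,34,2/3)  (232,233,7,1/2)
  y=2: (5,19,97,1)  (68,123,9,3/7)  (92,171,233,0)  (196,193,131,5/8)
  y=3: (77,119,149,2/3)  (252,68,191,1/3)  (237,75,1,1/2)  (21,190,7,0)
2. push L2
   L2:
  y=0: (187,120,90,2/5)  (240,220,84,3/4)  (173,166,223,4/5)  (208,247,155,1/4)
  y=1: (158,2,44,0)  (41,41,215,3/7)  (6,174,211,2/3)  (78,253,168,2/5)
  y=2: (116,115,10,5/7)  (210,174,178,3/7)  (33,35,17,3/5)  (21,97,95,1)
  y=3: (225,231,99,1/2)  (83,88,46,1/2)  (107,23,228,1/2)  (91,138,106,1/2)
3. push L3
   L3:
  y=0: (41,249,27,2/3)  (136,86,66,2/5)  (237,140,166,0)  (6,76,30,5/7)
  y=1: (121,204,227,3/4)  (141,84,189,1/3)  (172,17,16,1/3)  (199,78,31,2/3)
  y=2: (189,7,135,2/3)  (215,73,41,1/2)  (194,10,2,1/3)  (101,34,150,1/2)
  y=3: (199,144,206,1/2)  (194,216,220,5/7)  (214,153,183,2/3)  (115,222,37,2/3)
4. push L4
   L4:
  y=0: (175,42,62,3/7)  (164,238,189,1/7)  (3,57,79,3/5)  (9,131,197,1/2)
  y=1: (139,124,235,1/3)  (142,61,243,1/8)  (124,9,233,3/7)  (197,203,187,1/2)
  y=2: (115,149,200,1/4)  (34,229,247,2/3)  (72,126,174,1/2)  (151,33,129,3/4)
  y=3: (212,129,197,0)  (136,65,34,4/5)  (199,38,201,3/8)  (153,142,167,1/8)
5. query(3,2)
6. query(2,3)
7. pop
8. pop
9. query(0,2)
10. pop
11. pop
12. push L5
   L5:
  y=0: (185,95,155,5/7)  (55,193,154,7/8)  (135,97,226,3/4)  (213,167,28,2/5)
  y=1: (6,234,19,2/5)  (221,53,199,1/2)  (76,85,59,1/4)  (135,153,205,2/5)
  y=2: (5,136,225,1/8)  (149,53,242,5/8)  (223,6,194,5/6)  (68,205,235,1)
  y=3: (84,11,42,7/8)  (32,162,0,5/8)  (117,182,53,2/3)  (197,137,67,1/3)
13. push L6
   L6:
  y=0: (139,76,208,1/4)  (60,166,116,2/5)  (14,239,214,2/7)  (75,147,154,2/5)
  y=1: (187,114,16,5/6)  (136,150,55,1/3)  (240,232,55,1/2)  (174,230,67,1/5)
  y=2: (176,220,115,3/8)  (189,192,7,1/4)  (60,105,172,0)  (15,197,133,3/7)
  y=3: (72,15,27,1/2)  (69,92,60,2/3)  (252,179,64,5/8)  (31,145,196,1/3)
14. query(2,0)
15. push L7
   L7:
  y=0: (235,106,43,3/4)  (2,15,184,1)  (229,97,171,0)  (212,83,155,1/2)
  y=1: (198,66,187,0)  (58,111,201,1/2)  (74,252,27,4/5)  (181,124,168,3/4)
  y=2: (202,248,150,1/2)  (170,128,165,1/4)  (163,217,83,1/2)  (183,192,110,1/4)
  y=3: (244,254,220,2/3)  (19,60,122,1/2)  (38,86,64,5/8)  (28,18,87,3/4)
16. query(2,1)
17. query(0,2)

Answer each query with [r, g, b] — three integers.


query (3,2) [L1,L2,L3,L4] — begin 0,0,0
after L1 α=5/8: [245/2, 965/8, 655/8]
after L2 α=1: [21, 97, 95]
after L3 α=1/2: [61, 131/2, 245/2]
after L4 α=3/4: [257/2, 329/8, 1019/8]
→ [128, 41, 127]

at x=2,y=3 over L1,L2,L3,L4:
after L1 α=1/2: [237/2, 75/2, 1/2]
after L2 α=1/2: [451/4, 121/4, 457/4]
after L3 α=2/3: [721/4, 1345/12, 1921/12]
after L4 α=3/8: [5993/32, 8093/96, 16841/96]
rounded: [187, 84, 175]

at x=0,y=2 over L1,L2:
L1 α=1: [5, 19, 97]
L2 α=5/7: [590/7, 613/7, 244/7]
→ [84, 88, 35]

query (2,0) [L5,L6] — begin 0,0,0
after L5 α=3/4: [405/4, 291/4, 339/2]
after L6 α=2/7: [2137/28, 481/4, 2551/14]
→ [76, 120, 182]

query (2,1) [L5,L6,L7] — begin 0,0,0
after L5 α=1/4: [19, 85/4, 59/4]
after L6 α=1/2: [259/2, 1013/8, 279/8]
after L7 α=4/5: [851/10, 9077/40, 1143/40]
= [85, 227, 29]

at x=0,y=2 over L5,L6,L7:
+L5 (α=1/8) → [5/8, 17, 225/8]
+L6 (α=3/8) → [4249/64, 745/8, 3885/64]
+L7 (α=1/2) → [17177/128, 2729/16, 13485/128]
= [134, 171, 105]


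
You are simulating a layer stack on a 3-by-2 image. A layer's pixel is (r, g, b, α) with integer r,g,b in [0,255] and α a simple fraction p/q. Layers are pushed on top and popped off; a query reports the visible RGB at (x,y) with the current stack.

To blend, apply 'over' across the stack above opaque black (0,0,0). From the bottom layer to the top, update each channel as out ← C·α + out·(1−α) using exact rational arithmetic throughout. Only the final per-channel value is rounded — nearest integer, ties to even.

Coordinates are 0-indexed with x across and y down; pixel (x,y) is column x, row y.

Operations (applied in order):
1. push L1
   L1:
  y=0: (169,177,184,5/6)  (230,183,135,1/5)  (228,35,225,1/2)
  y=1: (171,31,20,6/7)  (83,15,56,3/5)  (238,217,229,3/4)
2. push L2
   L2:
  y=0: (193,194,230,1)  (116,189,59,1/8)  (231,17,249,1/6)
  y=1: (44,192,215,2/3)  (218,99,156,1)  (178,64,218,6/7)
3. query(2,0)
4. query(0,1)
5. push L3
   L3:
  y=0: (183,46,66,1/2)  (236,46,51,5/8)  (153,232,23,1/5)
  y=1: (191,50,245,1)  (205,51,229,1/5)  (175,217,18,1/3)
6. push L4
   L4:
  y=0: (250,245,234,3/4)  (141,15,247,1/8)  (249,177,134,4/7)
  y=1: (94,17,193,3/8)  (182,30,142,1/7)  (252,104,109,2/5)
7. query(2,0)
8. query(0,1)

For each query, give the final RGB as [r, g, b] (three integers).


query (2,0) [L1,L2] — begin 0,0,0
L1 α=1/2: [114, 35/2, 225/2]
L2 α=1/6: [267/2, 209/12, 541/4]
rounded: [134, 17, 135]

query (0,1) [L1,L2] — begin 0,0,0
after L1 α=6/7: [1026/7, 186/7, 120/7]
after L2 α=2/3: [1642/21, 958/7, 3130/21]
= [78, 137, 149]

query (2,0) [L1,L2,L3,L4] — begin 0,0,0
L1 α=1/2: [114, 35/2, 225/2]
L2 α=1/6: [267/2, 209/12, 541/4]
L3 α=1/5: [687/5, 181/3, 564/5]
L4 α=4/7: [7041/35, 127, 4372/35]
→ [201, 127, 125]

query (0,1) [L1,L2,L3,L4] — begin 0,0,0
+L1 (α=6/7) → [1026/7, 186/7, 120/7]
+L2 (α=2/3) → [1642/21, 958/7, 3130/21]
+L3 (α=1) → [191, 50, 245]
+L4 (α=3/8) → [1237/8, 301/8, 451/2]
→ [155, 38, 226]


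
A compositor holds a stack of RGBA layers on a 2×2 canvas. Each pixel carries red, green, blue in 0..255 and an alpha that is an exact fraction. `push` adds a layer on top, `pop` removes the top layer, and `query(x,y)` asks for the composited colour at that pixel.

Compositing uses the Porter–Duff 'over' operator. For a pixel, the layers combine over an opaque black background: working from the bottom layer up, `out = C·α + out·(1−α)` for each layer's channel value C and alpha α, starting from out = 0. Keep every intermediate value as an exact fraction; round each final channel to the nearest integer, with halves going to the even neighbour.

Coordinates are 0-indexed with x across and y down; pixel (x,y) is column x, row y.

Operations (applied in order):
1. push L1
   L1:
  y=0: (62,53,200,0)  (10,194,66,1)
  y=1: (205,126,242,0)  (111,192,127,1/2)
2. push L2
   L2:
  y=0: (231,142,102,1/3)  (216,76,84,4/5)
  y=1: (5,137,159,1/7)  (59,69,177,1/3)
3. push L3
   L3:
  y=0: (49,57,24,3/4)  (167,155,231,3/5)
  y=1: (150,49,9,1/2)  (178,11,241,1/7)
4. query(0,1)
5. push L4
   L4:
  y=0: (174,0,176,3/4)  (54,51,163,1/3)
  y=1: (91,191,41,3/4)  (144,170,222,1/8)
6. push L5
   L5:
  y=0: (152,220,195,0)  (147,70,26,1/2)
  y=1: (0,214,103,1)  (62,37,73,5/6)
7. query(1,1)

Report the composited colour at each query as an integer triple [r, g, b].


query (0,1) [L1,L2,L3] — begin 0,0,0
+L1 (α=0) → [0, 0, 0]
+L2 (α=1/7) → [5/7, 137/7, 159/7]
+L3 (α=1/2) → [1055/14, 240/7, 111/7]
= [75, 34, 16]

query (1,1) [L1,L2,L3,L4,L5] — begin 0,0,0
+L1 (α=1/2) → [111/2, 96, 127/2]
+L2 (α=1/3) → [170/3, 87, 304/3]
+L3 (α=1/7) → [74, 533/7, 849/7]
+L4 (α=1/8) → [331/4, 703/8, 1071/8]
+L5 (α=5/6) → [1571/24, 2183/48, 3991/48]
= [65, 45, 83]


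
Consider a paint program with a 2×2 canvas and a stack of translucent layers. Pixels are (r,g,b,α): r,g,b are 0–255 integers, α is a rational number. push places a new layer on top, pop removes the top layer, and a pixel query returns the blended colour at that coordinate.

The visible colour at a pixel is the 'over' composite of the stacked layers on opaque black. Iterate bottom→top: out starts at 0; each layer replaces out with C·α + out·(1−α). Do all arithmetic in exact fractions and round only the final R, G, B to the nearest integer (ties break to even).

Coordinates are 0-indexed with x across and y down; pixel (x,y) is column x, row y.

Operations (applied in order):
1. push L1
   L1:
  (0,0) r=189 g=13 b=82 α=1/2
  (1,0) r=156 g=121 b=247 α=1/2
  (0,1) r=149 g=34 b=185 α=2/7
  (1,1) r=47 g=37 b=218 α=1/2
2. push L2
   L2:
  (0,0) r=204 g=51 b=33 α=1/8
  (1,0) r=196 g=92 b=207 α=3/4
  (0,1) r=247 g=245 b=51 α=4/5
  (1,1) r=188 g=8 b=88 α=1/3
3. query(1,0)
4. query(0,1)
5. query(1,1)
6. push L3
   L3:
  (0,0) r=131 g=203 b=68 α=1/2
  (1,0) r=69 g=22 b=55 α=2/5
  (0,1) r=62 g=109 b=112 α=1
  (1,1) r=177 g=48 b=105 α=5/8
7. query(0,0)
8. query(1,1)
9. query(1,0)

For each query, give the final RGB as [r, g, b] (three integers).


at x=1,y=0 over L1,L2:
L1 α=1/2: [78, 121/2, 247/2]
L2 α=3/4: [333/2, 673/8, 1489/8]
rounded: [166, 84, 186]

query (0,1) [L1,L2] — begin 0,0,0
after L1 α=2/7: [298/7, 68/7, 370/7]
after L2 α=4/5: [7214/35, 6928/35, 1798/35]
rounded: [206, 198, 51]

(1,1) stack=L1,L2; from [0,0,0]:
L1 α=1/2: [47/2, 37/2, 109]
L2 α=1/3: [235/3, 15, 102]
rounded: [78, 15, 102]

at x=0,y=0 over L1,L2,L3:
after L1 α=1/2: [189/2, 13/2, 41]
after L2 α=1/8: [1731/16, 193/16, 40]
after L3 α=1/2: [3827/32, 3441/32, 54]
rounded: [120, 108, 54]

query (1,1) [L1,L2,L3] — begin 0,0,0
L1 α=1/2: [47/2, 37/2, 109]
L2 α=1/3: [235/3, 15, 102]
L3 α=5/8: [140, 285/8, 831/8]
rounded: [140, 36, 104]

at x=1,y=0 over L1,L2,L3:
L1 α=1/2: [78, 121/2, 247/2]
L2 α=3/4: [333/2, 673/8, 1489/8]
L3 α=2/5: [255/2, 2371/40, 5347/40]
→ [128, 59, 134]


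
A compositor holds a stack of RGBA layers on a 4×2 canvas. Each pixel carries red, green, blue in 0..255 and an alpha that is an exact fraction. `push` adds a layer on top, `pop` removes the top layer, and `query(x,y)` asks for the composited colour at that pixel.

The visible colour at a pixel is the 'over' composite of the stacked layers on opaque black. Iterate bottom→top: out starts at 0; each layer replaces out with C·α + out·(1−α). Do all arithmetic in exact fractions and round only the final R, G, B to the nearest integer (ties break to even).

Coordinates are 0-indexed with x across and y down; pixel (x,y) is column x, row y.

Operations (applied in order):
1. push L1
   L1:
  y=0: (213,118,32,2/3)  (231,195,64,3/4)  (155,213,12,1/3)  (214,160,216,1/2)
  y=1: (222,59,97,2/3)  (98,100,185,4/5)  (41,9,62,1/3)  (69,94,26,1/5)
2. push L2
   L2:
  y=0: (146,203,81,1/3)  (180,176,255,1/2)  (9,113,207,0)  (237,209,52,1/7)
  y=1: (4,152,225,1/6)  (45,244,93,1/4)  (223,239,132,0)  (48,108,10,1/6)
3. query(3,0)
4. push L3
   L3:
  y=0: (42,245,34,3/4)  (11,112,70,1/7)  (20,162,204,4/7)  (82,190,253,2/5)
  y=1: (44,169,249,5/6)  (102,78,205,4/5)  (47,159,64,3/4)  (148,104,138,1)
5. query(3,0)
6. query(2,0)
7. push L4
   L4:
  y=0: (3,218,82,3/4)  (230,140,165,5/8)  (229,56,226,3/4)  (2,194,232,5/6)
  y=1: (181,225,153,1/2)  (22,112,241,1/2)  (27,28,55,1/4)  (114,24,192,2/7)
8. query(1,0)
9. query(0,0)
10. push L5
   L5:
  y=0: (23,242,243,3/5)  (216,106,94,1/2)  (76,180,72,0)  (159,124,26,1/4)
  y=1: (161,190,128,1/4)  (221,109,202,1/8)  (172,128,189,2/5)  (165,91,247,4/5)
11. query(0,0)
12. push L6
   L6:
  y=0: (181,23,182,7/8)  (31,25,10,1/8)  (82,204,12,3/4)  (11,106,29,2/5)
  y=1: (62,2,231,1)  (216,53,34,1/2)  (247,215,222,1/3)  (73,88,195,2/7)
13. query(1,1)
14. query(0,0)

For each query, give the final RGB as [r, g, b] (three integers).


(3,0) stack=L1,L2; from [0,0,0]:
+L1 (α=1/2) → [107, 80, 108]
+L2 (α=1/7) → [879/7, 689/7, 100]
= [126, 98, 100]

(3,0) stack=L1,L2,L3; from [0,0,0]:
after L1 α=1/2: [107, 80, 108]
after L2 α=1/7: [879/7, 689/7, 100]
after L3 α=2/5: [757/7, 4727/35, 806/5]
= [108, 135, 161]

(2,0) stack=L1,L2,L3; from [0,0,0]:
L1 α=1/3: [155/3, 71, 4]
L2 α=0: [155/3, 71, 4]
L3 α=4/7: [235/7, 123, 828/7]
= [34, 123, 118]

at x=1,y=0 over L1,L2,L3,L4:
+L1 (α=3/4) → [693/4, 585/4, 48]
+L2 (α=1/2) → [1413/8, 1289/8, 303/2]
+L3 (α=1/7) → [4283/28, 4315/28, 979/7]
+L4 (α=5/8) → [45049/224, 32545/224, 1089/7]
rounded: [201, 145, 156]

(0,0) stack=L1,L2,L3,L4; from [0,0,0]:
+L1 (α=2/3) → [142, 236/3, 64/3]
+L2 (α=1/3) → [430/3, 1081/9, 371/9]
+L3 (α=3/4) → [202/3, 1924/9, 1289/36]
+L4 (α=3/4) → [229/12, 3905/18, 10145/144]
= [19, 217, 70]

(0,0) stack=L1,L2,L3,L4,L5; from [0,0,0]:
L1 α=2/3: [142, 236/3, 64/3]
L2 α=1/3: [430/3, 1081/9, 371/9]
L3 α=3/4: [202/3, 1924/9, 1289/36]
L4 α=3/4: [229/12, 3905/18, 10145/144]
L5 α=3/5: [643/30, 10439/45, 62633/360]
rounded: [21, 232, 174]

(1,1) stack=L1,L2,L3,L4,L5,L6; from [0,0,0]:
+L1 (α=4/5) → [392/5, 80, 148]
+L2 (α=1/4) → [1401/20, 121, 537/4]
+L3 (α=4/5) → [9561/100, 433/5, 3817/20]
+L4 (α=1/2) → [11761/200, 993/10, 8637/40]
+L5 (α=1/8) → [126527/1600, 8041/80, 68539/320]
+L6 (α=1/2) → [472127/3200, 12281/160, 79419/640]
rounded: [148, 77, 124]

(0,0) stack=L1,L2,L3,L4,L5,L6; from [0,0,0]:
+L1 (α=2/3) → [142, 236/3, 64/3]
+L2 (α=1/3) → [430/3, 1081/9, 371/9]
+L3 (α=3/4) → [202/3, 1924/9, 1289/36]
+L4 (α=3/4) → [229/12, 3905/18, 10145/144]
+L5 (α=3/5) → [643/30, 10439/45, 62633/360]
+L6 (α=7/8) → [38653/240, 4421/90, 521273/2880]
rounded: [161, 49, 181]


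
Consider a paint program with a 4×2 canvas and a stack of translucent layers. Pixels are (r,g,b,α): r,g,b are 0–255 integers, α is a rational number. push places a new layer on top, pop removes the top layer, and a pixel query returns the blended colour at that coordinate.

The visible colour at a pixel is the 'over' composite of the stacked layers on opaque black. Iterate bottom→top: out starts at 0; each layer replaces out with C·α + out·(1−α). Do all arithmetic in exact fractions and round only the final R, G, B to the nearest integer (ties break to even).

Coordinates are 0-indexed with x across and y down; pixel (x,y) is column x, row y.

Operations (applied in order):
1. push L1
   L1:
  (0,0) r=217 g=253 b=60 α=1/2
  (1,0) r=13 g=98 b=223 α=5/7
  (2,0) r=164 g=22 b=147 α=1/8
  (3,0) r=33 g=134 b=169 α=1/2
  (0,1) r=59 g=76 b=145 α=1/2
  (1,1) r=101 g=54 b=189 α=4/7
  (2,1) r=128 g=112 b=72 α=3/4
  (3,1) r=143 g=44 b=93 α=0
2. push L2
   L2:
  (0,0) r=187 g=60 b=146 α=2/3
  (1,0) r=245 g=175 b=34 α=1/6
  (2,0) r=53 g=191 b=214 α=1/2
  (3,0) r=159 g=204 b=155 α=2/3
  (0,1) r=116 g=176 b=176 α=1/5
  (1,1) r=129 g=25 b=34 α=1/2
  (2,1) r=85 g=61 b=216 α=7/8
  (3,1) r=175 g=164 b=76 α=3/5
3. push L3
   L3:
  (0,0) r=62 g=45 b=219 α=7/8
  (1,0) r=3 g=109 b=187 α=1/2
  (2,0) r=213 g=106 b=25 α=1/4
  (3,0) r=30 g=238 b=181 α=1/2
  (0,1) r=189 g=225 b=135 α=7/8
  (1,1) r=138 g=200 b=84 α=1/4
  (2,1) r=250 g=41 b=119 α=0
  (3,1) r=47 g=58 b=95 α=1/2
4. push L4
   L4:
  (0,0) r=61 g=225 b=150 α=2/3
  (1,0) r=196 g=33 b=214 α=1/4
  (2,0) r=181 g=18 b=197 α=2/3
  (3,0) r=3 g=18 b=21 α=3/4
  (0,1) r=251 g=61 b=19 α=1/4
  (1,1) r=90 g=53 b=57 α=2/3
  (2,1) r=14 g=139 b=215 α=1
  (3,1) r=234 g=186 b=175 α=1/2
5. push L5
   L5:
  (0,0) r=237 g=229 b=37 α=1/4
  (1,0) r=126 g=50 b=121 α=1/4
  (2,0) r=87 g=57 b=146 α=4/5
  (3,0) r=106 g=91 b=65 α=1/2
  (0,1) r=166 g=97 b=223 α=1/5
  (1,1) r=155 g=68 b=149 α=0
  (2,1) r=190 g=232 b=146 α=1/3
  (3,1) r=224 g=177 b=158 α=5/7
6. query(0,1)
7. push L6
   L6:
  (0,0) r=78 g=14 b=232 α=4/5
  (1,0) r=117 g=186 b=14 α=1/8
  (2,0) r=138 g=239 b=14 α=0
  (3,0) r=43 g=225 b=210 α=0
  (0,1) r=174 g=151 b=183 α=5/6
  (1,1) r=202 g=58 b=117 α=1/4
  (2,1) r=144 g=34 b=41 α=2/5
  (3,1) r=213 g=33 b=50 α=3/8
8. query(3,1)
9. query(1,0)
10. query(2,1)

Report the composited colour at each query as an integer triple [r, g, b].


(0,1) stack=L1,L2,L3,L4,L5; from [0,0,0]:
after L1 α=1/2: [59/2, 38, 145/2]
after L2 α=1/5: [234/5, 328/5, 466/5]
after L3 α=7/8: [6849/40, 8203/40, 5191/40]
after L4 α=1/4: [30587/160, 27049/160, 16333/160]
after L5 α=1/5: [37227/200, 30929/200, 25253/200]
→ [186, 155, 126]

at x=3,y=1 over L1,L2,L3,L4,L5,L6:
+L1 (α=0) → [0, 0, 0]
+L2 (α=3/5) → [105, 492/5, 228/5]
+L3 (α=1/2) → [76, 391/5, 703/10]
+L4 (α=1/2) → [155, 1321/10, 2453/20]
+L5 (α=5/7) → [1430/7, 5746/35, 1479/10]
+L6 (α=3/8) → [11623/56, 6439/56, 1779/16]
→ [208, 115, 111]

query (1,0) [L1,L2,L3,L4,L5,L6] — begin 0,0,0
after L1 α=5/7: [65/7, 70, 1115/7]
after L2 α=1/6: [340/7, 175/2, 5813/42]
after L3 α=1/2: [361/14, 393/4, 13667/84]
after L4 α=1/4: [3827/56, 1311/16, 19659/112]
after L5 α=1/4: [18537/224, 4733/64, 72529/448]
after L6 α=1/8: [22281/256, 45035/512, 73425/512]
= [87, 88, 143]

at x=2,y=1 over L1,L2,L3,L4,L5,L6:
after L1 α=3/4: [96, 84, 54]
after L2 α=7/8: [691/8, 511/8, 783/4]
after L3 α=0: [691/8, 511/8, 783/4]
after L4 α=1: [14, 139, 215]
after L5 α=1/3: [218/3, 170, 192]
after L6 α=2/5: [506/5, 578/5, 658/5]
→ [101, 116, 132]


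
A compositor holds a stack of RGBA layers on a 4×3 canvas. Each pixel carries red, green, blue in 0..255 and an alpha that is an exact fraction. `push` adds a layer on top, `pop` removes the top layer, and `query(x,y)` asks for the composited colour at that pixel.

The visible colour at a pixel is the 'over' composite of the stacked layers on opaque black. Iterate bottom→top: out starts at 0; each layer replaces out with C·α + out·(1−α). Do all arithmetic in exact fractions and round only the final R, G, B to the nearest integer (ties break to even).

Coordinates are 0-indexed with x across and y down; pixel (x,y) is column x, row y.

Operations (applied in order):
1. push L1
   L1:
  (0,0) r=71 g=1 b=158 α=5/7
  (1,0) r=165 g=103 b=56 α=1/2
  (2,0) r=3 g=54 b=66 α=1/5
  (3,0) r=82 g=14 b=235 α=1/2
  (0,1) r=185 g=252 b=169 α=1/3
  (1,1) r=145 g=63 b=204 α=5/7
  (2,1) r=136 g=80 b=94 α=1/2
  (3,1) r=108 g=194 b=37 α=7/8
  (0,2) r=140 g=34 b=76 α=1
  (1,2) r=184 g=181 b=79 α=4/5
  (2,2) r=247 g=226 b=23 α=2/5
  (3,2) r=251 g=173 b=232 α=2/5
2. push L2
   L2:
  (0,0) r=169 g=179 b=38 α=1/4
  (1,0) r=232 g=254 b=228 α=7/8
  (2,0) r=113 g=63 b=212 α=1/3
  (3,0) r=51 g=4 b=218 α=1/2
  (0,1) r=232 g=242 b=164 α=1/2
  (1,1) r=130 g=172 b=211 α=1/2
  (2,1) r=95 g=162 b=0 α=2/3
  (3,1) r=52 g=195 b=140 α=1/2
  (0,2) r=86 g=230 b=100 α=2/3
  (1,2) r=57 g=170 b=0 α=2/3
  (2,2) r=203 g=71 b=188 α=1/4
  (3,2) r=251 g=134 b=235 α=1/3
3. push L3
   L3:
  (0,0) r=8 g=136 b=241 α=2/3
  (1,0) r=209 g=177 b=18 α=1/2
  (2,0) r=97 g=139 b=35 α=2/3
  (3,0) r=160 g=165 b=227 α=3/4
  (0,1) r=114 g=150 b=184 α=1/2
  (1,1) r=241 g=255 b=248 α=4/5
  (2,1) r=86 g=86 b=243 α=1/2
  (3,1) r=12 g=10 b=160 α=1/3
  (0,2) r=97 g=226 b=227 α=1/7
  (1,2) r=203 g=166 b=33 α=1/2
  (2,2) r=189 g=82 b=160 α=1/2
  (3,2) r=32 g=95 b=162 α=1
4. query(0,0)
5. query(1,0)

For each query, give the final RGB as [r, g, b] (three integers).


(0,0) stack=L1,L2,L3; from [0,0,0]:
+L1 (α=5/7) → [355/7, 5/7, 790/7]
+L2 (α=1/4) → [562/7, 317/7, 659/7]
+L3 (α=2/3) → [674/21, 2221/21, 4033/21]
rounded: [32, 106, 192]

at x=1,y=0 over L1,L2,L3:
+L1 (α=1/2) → [165/2, 103/2, 28]
+L2 (α=7/8) → [3413/16, 3659/16, 203]
+L3 (α=1/2) → [6757/32, 6491/32, 221/2]
rounded: [211, 203, 110]


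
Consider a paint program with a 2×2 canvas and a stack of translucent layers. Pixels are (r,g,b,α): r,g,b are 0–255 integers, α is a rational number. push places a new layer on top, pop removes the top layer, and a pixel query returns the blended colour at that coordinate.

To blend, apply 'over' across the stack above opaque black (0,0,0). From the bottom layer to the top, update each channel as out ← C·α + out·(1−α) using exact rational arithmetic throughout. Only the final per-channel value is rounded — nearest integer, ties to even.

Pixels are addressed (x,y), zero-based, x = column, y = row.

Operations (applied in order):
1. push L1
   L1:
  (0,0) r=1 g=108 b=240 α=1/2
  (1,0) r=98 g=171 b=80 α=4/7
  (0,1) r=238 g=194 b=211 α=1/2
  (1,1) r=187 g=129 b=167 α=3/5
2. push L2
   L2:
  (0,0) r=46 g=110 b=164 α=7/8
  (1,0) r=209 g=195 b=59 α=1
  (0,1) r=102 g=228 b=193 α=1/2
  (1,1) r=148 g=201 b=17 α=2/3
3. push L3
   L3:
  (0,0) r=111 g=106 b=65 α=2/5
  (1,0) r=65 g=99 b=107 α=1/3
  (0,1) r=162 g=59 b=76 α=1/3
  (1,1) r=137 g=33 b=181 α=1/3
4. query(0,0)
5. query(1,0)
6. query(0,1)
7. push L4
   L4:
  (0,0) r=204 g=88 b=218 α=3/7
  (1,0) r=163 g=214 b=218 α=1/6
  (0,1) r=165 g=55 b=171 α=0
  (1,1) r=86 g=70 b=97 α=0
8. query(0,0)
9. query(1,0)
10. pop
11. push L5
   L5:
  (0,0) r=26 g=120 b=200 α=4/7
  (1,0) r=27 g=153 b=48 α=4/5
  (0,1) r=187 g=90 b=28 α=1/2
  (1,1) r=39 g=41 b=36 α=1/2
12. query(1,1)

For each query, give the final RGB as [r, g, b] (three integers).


at x=0,y=0 over L1,L2,L3:
+L1 (α=1/2) → [1/2, 54, 120]
+L2 (α=7/8) → [645/16, 103, 317/2]
+L3 (α=2/5) → [5487/80, 521/5, 1211/10]
= [69, 104, 121]

query (1,0) [L1,L2,L3] — begin 0,0,0
L1 α=4/7: [56, 684/7, 320/7]
L2 α=1: [209, 195, 59]
L3 α=1/3: [161, 163, 75]
rounded: [161, 163, 75]

(0,1) stack=L1,L2,L3; from [0,0,0]:
L1 α=1/2: [119, 97, 211/2]
L2 α=1/2: [221/2, 325/2, 597/4]
L3 α=1/3: [383/3, 128, 749/6]
→ [128, 128, 125]

query (0,0) [L1,L2,L3,L4] — begin 0,0,0
L1 α=1/2: [1/2, 54, 120]
L2 α=7/8: [645/16, 103, 317/2]
L3 α=2/5: [5487/80, 521/5, 1211/10]
L4 α=3/7: [17727/140, 3404/35, 5692/35]
→ [127, 97, 163]

query (1,0) [L1,L2,L3,L4] — begin 0,0,0
L1 α=4/7: [56, 684/7, 320/7]
L2 α=1: [209, 195, 59]
L3 α=1/3: [161, 163, 75]
L4 α=1/6: [484/3, 343/2, 593/6]
= [161, 172, 99]

query (1,1) [L1,L2,L3,L5] — begin 0,0,0
after L1 α=3/5: [561/5, 387/5, 501/5]
after L2 α=2/3: [2041/15, 799/5, 671/15]
after L3 α=1/3: [6137/45, 1763/15, 4057/45]
after L5 α=1/2: [3946/45, 1189/15, 5677/90]
→ [88, 79, 63]


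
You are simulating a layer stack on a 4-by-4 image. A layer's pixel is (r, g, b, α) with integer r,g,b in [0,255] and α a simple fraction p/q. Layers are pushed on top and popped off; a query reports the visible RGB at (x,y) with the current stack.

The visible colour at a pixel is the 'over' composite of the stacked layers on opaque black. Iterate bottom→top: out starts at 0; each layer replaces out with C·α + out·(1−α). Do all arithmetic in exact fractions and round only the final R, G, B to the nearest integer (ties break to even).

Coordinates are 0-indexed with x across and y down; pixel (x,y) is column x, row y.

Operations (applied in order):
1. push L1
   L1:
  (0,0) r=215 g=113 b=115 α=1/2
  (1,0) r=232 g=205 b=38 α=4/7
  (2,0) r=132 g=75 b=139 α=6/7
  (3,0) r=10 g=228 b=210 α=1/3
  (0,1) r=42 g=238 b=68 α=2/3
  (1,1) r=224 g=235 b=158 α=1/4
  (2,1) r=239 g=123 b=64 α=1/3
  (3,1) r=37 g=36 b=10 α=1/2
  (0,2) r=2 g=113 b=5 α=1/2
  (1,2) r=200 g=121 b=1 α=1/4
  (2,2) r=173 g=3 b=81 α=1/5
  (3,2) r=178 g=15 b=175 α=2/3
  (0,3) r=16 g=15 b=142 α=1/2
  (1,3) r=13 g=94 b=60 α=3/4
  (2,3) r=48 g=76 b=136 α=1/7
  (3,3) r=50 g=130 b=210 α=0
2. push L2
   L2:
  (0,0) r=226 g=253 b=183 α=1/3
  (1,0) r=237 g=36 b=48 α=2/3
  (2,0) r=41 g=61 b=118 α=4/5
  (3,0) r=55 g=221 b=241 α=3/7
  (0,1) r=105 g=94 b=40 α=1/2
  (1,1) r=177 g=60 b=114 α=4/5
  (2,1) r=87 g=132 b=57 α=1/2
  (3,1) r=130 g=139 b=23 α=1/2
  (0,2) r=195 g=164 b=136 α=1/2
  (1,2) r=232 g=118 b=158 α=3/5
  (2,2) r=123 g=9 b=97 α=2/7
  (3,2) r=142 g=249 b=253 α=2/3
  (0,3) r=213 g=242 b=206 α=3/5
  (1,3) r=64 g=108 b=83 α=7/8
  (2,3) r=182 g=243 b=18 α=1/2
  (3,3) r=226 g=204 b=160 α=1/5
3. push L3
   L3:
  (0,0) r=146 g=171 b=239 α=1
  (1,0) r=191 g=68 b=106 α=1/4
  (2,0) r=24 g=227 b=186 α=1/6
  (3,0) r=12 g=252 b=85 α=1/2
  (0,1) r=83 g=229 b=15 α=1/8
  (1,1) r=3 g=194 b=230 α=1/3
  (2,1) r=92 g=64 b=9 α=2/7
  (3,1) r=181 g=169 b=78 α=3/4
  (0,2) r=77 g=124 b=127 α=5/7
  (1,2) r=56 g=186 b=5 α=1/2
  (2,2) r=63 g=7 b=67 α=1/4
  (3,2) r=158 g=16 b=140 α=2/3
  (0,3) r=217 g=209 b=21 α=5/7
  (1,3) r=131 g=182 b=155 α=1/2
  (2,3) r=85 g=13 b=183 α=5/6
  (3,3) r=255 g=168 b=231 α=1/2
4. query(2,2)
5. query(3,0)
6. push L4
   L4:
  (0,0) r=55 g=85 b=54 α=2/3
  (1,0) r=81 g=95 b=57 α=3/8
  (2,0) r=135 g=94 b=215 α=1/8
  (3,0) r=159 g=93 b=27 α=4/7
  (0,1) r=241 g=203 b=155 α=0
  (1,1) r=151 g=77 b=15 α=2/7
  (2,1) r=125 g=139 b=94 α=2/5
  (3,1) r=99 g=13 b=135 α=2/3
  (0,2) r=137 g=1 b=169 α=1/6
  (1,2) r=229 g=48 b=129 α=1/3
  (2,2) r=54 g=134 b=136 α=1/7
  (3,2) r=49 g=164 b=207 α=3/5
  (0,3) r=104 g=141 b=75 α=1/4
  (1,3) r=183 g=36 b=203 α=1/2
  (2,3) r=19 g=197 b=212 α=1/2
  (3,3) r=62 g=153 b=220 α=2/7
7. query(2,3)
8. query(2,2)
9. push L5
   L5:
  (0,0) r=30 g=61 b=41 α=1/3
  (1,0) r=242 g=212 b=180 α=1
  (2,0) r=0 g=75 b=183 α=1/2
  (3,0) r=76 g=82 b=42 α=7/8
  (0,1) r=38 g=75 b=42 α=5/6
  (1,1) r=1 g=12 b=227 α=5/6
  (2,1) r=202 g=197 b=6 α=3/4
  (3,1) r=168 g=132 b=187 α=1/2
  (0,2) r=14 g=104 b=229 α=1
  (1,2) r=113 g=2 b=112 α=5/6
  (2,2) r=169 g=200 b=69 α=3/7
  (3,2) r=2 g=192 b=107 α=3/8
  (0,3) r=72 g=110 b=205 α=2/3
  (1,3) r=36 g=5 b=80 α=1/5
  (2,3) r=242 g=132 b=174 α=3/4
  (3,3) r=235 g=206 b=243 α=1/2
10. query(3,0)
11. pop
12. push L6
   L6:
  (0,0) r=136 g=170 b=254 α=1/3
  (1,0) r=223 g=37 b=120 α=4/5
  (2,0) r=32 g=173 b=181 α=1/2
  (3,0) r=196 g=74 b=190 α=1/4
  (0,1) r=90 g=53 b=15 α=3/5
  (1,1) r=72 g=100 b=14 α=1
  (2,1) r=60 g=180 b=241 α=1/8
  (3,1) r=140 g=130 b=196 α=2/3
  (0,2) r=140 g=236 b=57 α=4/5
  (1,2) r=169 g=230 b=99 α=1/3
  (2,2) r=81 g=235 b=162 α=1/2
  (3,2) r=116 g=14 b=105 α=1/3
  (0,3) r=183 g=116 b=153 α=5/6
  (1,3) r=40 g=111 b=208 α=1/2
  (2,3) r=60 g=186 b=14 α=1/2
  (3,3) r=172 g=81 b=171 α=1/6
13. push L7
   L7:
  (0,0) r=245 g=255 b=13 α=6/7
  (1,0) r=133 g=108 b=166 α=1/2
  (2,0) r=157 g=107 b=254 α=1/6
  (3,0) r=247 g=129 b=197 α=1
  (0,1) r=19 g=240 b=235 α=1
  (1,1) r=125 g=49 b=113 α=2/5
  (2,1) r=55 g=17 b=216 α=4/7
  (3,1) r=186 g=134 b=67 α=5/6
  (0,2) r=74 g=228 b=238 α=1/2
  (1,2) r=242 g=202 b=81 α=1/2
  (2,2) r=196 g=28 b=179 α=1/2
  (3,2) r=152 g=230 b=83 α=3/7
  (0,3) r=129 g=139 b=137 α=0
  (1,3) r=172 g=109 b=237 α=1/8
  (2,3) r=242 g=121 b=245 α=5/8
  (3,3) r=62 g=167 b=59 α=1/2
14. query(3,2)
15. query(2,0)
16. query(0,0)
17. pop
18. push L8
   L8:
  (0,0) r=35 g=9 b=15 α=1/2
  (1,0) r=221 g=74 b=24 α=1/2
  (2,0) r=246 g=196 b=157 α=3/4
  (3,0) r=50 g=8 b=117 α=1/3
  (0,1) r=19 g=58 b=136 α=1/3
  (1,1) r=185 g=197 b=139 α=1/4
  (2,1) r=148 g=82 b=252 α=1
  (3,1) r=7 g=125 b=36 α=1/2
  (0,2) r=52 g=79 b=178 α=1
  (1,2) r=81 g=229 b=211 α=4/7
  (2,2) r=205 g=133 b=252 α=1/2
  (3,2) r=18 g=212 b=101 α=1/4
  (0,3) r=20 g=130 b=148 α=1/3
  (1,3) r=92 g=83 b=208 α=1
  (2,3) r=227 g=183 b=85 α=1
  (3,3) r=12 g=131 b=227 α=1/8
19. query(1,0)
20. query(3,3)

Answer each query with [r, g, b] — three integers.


query (2,2) [L1,L2,L3] — begin 0,0,0
+L1 (α=1/5) → [173/5, 3/5, 81/5]
+L2 (α=2/7) → [419/7, 3, 275/7]
+L3 (α=1/4) → [849/14, 4, 647/14]
= [61, 4, 46]

at x=3,y=0 over L1,L2,L3:
+L1 (α=1/3) → [10/3, 76, 70]
+L2 (α=3/7) → [535/21, 967/7, 1003/7]
+L3 (α=1/2) → [787/42, 2731/14, 799/7]
rounded: [19, 195, 114]

(2,3) stack=L1,L2,L3,L4; from [0,0,0]:
+L1 (α=1/7) → [48/7, 76/7, 136/7]
+L2 (α=1/2) → [661/7, 1777/14, 131/7]
+L3 (α=5/6) → [606/7, 2687/84, 3268/21]
+L4 (α=1/2) → [739/14, 19235/168, 3860/21]
rounded: [53, 114, 184]

(2,2) stack=L1,L2,L3,L4; from [0,0,0]:
after L1 α=1/5: [173/5, 3/5, 81/5]
after L2 α=2/7: [419/7, 3, 275/7]
after L3 α=1/4: [849/14, 4, 647/14]
after L4 α=1/7: [2925/49, 158/7, 2893/49]
rounded: [60, 23, 59]

at x=3,y=0 over L1,L2,L3,L4,L5:
L1 α=1/3: [10/3, 76, 70]
L2 α=3/7: [535/21, 967/7, 1003/7]
L3 α=1/2: [787/42, 2731/14, 799/7]
L4 α=4/7: [9691/98, 13401/98, 3153/49]
L5 α=7/8: [61827/784, 69653/784, 17559/392]
rounded: [79, 89, 45]

query (3,2) [L1,L2,L3,L4,L6,L7] — begin 0,0,0
after L1 α=2/3: [356/3, 10, 350/3]
after L2 α=2/3: [1208/9, 508/3, 1868/9]
after L3 α=2/3: [4052/27, 604/9, 4388/27]
after L4 α=3/5: [12073/135, 5636/45, 25543/135]
after L6 α=1/3: [39806/405, 11902/135, 65261/405]
after L7 α=3/7: [343904/2835, 140758/945, 361889/2835]
→ [121, 149, 128]

at x=2,y=0 over L1,L2,L3,L4,L6,L7:
+L1 (α=6/7) → [792/7, 450/7, 834/7]
+L2 (α=4/5) → [388/7, 2158/35, 4138/35]
+L3 (α=1/6) → [1054/21, 1249/14, 2720/21]
+L4 (α=1/8) → [1459/24, 1437/16, 3365/24]
+L6 (α=1/2) → [2227/48, 4205/32, 7709/48]
+L7 (α=1/6) → [18671/288, 24449/192, 50737/288]
→ [65, 127, 176]

query (0,0) [L1,L2,L3,L4,L6,L7] — begin 0,0,0
after L1 α=1/2: [215/2, 113/2, 115/2]
after L2 α=1/3: [147, 122, 298/3]
after L3 α=1: [146, 171, 239]
after L4 α=2/3: [256/3, 341/3, 347/3]
after L6 α=1/3: [920/9, 1192/9, 1456/9]
after L7 α=6/7: [14150/63, 14962/63, 2158/63]
= [225, 237, 34]

query (1,0) [L1,L2,L3,L4,L6,L8] — begin 0,0,0
L1 α=4/7: [928/7, 820/7, 152/7]
L2 α=2/3: [4246/21, 1324/21, 824/21]
L3 α=1/4: [5583/28, 450/7, 783/14]
L4 α=3/8: [34719/224, 4245/56, 6309/112]
L6 α=4/5: [234527/1120, 12533/280, 60069/560]
L8 α=1/2: [482047/2240, 33253/560, 73509/1120]
→ [215, 59, 66]

(3,3) stack=L1,L2,L3,L4,L6,L8; from [0,0,0]:
+L1 (α=0) → [0, 0, 0]
+L2 (α=1/5) → [226/5, 204/5, 32]
+L3 (α=1/2) → [1501/10, 522/5, 263/2]
+L4 (α=2/7) → [1749/14, 828/7, 2195/14]
+L6 (α=1/6) → [11153/84, 1569/14, 13369/84]
+L8 (α=1/8) → [11297/96, 1831/16, 16093/96]
= [118, 114, 168]
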